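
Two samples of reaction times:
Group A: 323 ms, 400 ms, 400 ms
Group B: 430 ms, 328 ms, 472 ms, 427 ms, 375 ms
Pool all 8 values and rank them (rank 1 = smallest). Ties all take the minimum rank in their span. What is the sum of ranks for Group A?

Sorted (ascending): 323, 328, 375, 400, 400, 427, 430, 472
The 2 values of 400 occupy positions 4–5 → each gets rank 4.
Group A values → pooled ranks: 323→1, 400→4, 400→4
Rank sum = 1 + 4 + 4 = 9

9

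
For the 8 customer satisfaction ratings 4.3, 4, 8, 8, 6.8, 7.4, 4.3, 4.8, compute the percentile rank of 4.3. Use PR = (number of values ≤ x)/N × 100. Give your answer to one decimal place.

N = 8.
Strictly below 4.3: 1. Equal to 4.3: 2.
PR = 3/8 × 100 = 37.5

37.5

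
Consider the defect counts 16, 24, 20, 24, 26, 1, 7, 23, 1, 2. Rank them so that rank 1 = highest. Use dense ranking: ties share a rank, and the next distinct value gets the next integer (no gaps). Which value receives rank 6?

7

Sorted (descending): 26, 24, 24, 23, 20, 16, 7, 2, 1, 1
The 2 values of 24 share dense rank 2.
The 2 values of 1 share dense rank 8.
Remaining distinct values take the next consecutive integers.
Rank 6 → value 7.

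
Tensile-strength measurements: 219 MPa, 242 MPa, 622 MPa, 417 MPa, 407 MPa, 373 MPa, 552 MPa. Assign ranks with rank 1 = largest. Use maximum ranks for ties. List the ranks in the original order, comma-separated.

Sorted (descending): 622, 552, 417, 407, 373, 242, 219
No ties — each value takes its position as its rank.

7, 6, 1, 3, 4, 5, 2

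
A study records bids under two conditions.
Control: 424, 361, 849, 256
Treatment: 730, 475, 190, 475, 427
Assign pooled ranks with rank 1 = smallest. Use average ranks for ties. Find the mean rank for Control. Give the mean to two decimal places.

Sorted (ascending): 190, 256, 361, 424, 427, 475, 475, 730, 849
The 2 values of 475 occupy positions 6–7 → average rank (6+7)/2 = 6.5.
Control values → pooled ranks: 424→4, 361→3, 849→9, 256→2
Mean rank = (4 + 3 + 9 + 2) / 4 = 4.50

4.50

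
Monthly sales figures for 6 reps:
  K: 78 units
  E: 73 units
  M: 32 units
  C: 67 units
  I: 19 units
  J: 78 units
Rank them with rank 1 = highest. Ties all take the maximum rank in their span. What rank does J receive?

2

Sorted (descending): 78, 78, 73, 67, 32, 19
The 2 values of 78 occupy positions 1–2 → each gets rank 2.
J has value 78 units → rank 2.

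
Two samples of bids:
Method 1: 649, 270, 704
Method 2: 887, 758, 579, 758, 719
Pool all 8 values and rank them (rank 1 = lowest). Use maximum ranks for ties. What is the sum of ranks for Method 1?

Sorted (ascending): 270, 579, 649, 704, 719, 758, 758, 887
The 2 values of 758 occupy positions 6–7 → each gets rank 7.
Method 1 values → pooled ranks: 649→3, 270→1, 704→4
Rank sum = 3 + 1 + 4 = 8

8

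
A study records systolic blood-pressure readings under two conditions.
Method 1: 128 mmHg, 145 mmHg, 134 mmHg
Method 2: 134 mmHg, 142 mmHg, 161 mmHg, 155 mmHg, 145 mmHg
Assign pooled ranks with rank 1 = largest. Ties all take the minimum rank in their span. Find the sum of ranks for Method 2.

Sorted (descending): 161, 155, 145, 145, 142, 134, 134, 128
The 2 values of 145 occupy positions 3–4 → each gets rank 3.
The 2 values of 134 occupy positions 6–7 → each gets rank 6.
Method 2 values → pooled ranks: 134→6, 142→5, 161→1, 155→2, 145→3
Rank sum = 6 + 5 + 1 + 2 + 3 = 17

17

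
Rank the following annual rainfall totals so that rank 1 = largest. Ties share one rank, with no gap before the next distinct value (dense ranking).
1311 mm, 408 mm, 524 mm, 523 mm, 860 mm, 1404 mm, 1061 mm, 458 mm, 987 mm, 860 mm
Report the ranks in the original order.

2, 9, 6, 7, 5, 1, 3, 8, 4, 5

Sorted (descending): 1404, 1311, 1061, 987, 860, 860, 524, 523, 458, 408
The 2 values of 860 share dense rank 5.
Remaining distinct values take the next consecutive integers.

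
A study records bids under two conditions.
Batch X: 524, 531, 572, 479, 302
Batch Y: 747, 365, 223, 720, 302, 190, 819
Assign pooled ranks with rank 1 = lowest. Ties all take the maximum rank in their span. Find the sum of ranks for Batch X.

34

Sorted (ascending): 190, 223, 302, 302, 365, 479, 524, 531, 572, 720, 747, 819
The 2 values of 302 occupy positions 3–4 → each gets rank 4.
Batch X values → pooled ranks: 524→7, 531→8, 572→9, 479→6, 302→4
Rank sum = 7 + 8 + 9 + 6 + 4 = 34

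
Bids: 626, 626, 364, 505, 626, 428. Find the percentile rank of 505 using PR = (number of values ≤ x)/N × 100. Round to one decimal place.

N = 6.
Strictly below 505: 2. Equal to 505: 1.
PR = 3/6 × 100 = 50.0

50.0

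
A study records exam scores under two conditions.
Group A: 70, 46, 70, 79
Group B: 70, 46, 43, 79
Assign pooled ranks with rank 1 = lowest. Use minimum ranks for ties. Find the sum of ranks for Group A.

Sorted (ascending): 43, 46, 46, 70, 70, 70, 79, 79
The 2 values of 46 occupy positions 2–3 → each gets rank 2.
The 3 values of 70 occupy positions 4–6 → each gets rank 4.
The 2 values of 79 occupy positions 7–8 → each gets rank 7.
Group A values → pooled ranks: 70→4, 46→2, 70→4, 79→7
Rank sum = 4 + 2 + 4 + 7 = 17

17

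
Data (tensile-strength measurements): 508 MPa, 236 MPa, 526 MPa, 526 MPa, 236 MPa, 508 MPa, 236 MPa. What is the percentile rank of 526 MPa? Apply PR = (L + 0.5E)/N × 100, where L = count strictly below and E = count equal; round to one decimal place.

N = 7.
Strictly below 526: 5. Equal to 526: 2.
PR = (5 + 0.5·2)/7 × 100 = 85.7

85.7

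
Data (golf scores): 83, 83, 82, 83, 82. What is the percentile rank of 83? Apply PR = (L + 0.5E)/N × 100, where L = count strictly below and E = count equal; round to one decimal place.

N = 5.
Strictly below 83: 2. Equal to 83: 3.
PR = (2 + 0.5·3)/5 × 100 = 70.0

70.0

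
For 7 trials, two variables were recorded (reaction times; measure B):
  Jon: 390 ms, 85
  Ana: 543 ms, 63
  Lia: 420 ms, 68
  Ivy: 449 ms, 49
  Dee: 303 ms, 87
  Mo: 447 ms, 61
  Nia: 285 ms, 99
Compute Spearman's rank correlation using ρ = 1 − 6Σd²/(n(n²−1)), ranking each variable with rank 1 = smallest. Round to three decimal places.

Ranks of variable 1: 3, 7, 4, 6, 2, 5, 1
Ranks of variable 2: 5, 3, 4, 1, 6, 2, 7
d = r₁ − r₂: -2, 4, 0, 5, -4, 3, -6
d²: 4, 16, 0, 25, 16, 9, 36; Σd² = 106
ρ = 1 − 6·106/(7·48) = 1 − 636/336 = -0.893

-0.893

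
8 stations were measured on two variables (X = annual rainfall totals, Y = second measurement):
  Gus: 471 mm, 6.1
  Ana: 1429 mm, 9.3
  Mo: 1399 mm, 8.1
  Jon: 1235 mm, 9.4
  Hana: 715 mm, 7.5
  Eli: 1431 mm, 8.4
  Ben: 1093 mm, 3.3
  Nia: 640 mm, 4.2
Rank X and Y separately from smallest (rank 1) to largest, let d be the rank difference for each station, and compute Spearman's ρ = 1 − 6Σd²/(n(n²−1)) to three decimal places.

0.667

Ranks of variable 1: 1, 7, 6, 5, 3, 8, 4, 2
Ranks of variable 2: 3, 7, 5, 8, 4, 6, 1, 2
d = r₁ − r₂: -2, 0, 1, -3, -1, 2, 3, 0
d²: 4, 0, 1, 9, 1, 4, 9, 0; Σd² = 28
ρ = 1 − 6·28/(8·63) = 1 − 168/504 = 0.667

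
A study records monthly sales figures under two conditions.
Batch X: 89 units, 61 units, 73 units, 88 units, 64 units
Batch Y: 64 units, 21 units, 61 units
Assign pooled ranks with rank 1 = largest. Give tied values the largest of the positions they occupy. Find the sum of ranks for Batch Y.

20

Sorted (descending): 89, 88, 73, 64, 64, 61, 61, 21
The 2 values of 64 occupy positions 4–5 → each gets rank 5.
The 2 values of 61 occupy positions 6–7 → each gets rank 7.
Batch Y values → pooled ranks: 64→5, 21→8, 61→7
Rank sum = 5 + 8 + 7 = 20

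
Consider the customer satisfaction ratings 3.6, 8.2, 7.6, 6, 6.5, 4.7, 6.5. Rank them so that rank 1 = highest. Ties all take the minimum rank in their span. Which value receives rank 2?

Sorted (descending): 8.2, 7.6, 6.5, 6.5, 6, 4.7, 3.6
The 2 values of 6.5 occupy positions 3–4 → each gets rank 3.
Rank 2 → value 7.6.

7.6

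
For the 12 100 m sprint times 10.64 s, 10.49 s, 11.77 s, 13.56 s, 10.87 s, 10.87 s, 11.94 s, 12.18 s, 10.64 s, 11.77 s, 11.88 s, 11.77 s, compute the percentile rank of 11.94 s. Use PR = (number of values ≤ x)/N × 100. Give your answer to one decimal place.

N = 12.
Strictly below 11.94: 9. Equal to 11.94: 1.
PR = 10/12 × 100 = 83.3

83.3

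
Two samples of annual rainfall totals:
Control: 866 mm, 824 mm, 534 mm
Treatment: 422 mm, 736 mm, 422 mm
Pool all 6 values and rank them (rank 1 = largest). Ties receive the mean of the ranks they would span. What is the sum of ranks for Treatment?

14

Sorted (descending): 866, 824, 736, 534, 422, 422
The 2 values of 422 occupy positions 5–6 → average rank (5+6)/2 = 5.5.
Treatment values → pooled ranks: 422→5.5, 736→3, 422→5.5
Rank sum = 5.5 + 3 + 5.5 = 14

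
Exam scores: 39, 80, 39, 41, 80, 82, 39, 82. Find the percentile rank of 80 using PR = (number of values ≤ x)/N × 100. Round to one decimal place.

75.0

N = 8.
Strictly below 80: 4. Equal to 80: 2.
PR = 6/8 × 100 = 75.0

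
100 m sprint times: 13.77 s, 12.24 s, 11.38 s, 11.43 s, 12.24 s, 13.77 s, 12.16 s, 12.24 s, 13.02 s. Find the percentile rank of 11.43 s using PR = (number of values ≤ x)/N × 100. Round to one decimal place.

N = 9.
Strictly below 11.43: 1. Equal to 11.43: 1.
PR = 2/9 × 100 = 22.2

22.2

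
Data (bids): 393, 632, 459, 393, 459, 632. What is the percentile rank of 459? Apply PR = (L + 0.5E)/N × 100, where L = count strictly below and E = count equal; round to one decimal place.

50.0

N = 6.
Strictly below 459: 2. Equal to 459: 2.
PR = (2 + 0.5·2)/6 × 100 = 50.0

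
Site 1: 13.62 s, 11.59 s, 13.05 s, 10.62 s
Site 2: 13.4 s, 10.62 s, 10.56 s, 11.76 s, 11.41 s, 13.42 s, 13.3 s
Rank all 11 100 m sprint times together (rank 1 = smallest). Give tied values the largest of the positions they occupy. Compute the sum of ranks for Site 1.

Sorted (ascending): 10.56, 10.62, 10.62, 11.41, 11.59, 11.76, 13.05, 13.3, 13.4, 13.42, 13.62
The 2 values of 10.62 occupy positions 2–3 → each gets rank 3.
Site 1 values → pooled ranks: 13.62→11, 11.59→5, 13.05→7, 10.62→3
Rank sum = 11 + 5 + 7 + 3 = 26

26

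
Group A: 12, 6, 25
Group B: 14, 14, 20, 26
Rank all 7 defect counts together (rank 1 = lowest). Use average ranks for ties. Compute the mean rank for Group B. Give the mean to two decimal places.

Sorted (ascending): 6, 12, 14, 14, 20, 25, 26
The 2 values of 14 occupy positions 3–4 → average rank (3+4)/2 = 3.5.
Group B values → pooled ranks: 14→3.5, 14→3.5, 20→5, 26→7
Mean rank = (3.5 + 3.5 + 5 + 7) / 4 = 4.75

4.75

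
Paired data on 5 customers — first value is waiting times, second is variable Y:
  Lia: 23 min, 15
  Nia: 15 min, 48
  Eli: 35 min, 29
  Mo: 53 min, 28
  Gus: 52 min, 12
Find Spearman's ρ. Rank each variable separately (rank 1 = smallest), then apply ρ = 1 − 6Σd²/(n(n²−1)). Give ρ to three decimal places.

Ranks of variable 1: 2, 1, 3, 5, 4
Ranks of variable 2: 2, 5, 4, 3, 1
d = r₁ − r₂: 0, -4, -1, 2, 3
d²: 0, 16, 1, 4, 9; Σd² = 30
ρ = 1 − 6·30/(5·24) = 1 − 180/120 = -0.500

-0.500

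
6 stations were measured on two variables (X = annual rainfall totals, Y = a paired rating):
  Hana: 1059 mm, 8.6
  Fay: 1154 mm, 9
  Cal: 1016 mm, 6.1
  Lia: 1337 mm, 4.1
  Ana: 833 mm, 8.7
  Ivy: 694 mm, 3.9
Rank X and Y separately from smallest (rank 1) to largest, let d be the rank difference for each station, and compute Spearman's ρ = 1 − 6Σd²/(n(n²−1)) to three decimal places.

0.257

Ranks of variable 1: 4, 5, 3, 6, 2, 1
Ranks of variable 2: 4, 6, 3, 2, 5, 1
d = r₁ − r₂: 0, -1, 0, 4, -3, 0
d²: 0, 1, 0, 16, 9, 0; Σd² = 26
ρ = 1 − 6·26/(6·35) = 1 − 156/210 = 0.257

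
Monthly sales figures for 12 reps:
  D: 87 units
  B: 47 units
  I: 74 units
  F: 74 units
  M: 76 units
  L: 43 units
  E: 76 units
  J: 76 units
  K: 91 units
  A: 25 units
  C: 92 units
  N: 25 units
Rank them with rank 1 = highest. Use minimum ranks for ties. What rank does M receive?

4

Sorted (descending): 92, 91, 87, 76, 76, 76, 74, 74, 47, 43, 25, 25
The 3 values of 76 occupy positions 4–6 → each gets rank 4.
The 2 values of 74 occupy positions 7–8 → each gets rank 7.
The 2 values of 25 occupy positions 11–12 → each gets rank 11.
M has value 76 units → rank 4.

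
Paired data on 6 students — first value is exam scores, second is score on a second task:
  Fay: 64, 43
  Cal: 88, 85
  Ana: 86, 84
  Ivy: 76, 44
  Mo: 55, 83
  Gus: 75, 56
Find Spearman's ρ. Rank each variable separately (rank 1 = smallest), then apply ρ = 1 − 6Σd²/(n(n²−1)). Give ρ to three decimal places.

0.600

Ranks of variable 1: 2, 6, 5, 4, 1, 3
Ranks of variable 2: 1, 6, 5, 2, 4, 3
d = r₁ − r₂: 1, 0, 0, 2, -3, 0
d²: 1, 0, 0, 4, 9, 0; Σd² = 14
ρ = 1 − 6·14/(6·35) = 1 − 84/210 = 0.600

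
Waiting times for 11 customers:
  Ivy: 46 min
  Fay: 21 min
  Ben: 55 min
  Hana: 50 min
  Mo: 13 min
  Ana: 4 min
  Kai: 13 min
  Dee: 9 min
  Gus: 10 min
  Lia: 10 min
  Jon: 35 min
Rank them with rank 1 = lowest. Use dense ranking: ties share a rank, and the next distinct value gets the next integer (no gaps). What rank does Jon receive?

Sorted (ascending): 4, 9, 10, 10, 13, 13, 21, 35, 46, 50, 55
The 2 values of 10 share dense rank 3.
The 2 values of 13 share dense rank 4.
Remaining distinct values take the next consecutive integers.
Jon has value 35 min → rank 6.

6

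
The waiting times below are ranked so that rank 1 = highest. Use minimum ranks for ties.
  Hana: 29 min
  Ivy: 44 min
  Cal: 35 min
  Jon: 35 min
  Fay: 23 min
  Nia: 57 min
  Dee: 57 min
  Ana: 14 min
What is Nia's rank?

Sorted (descending): 57, 57, 44, 35, 35, 29, 23, 14
The 2 values of 57 occupy positions 1–2 → each gets rank 1.
The 2 values of 35 occupy positions 4–5 → each gets rank 4.
Nia has value 57 min → rank 1.

1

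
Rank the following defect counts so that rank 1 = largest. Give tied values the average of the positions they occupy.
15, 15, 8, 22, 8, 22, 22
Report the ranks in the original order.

4.5, 4.5, 6.5, 2, 6.5, 2, 2

Sorted (descending): 22, 22, 22, 15, 15, 8, 8
The 3 values of 22 occupy positions 1–3 → average rank 2.
The 2 values of 15 occupy positions 4–5 → average rank (4+5)/2 = 4.5.
The 2 values of 8 occupy positions 6–7 → average rank (6+7)/2 = 6.5.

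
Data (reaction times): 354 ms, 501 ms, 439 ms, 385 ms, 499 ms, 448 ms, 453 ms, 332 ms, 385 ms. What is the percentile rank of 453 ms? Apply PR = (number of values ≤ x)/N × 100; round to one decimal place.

N = 9.
Strictly below 453: 6. Equal to 453: 1.
PR = 7/9 × 100 = 77.8

77.8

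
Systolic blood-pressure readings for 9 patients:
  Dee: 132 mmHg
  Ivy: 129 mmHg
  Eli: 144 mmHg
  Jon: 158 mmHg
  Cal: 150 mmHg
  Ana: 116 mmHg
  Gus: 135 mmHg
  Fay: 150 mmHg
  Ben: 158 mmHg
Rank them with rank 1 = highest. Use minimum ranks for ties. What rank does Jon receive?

Sorted (descending): 158, 158, 150, 150, 144, 135, 132, 129, 116
The 2 values of 158 occupy positions 1–2 → each gets rank 1.
The 2 values of 150 occupy positions 3–4 → each gets rank 3.
Jon has value 158 mmHg → rank 1.

1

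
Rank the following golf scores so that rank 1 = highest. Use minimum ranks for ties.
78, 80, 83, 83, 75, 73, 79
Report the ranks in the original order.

5, 3, 1, 1, 6, 7, 4

Sorted (descending): 83, 83, 80, 79, 78, 75, 73
The 2 values of 83 occupy positions 1–2 → each gets rank 1.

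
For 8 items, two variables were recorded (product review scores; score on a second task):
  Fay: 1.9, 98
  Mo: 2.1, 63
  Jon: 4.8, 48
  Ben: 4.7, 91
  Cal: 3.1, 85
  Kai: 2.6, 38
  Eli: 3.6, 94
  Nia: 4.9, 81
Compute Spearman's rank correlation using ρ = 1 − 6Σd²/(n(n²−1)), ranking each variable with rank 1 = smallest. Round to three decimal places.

-0.190

Ranks of variable 1: 1, 2, 7, 6, 4, 3, 5, 8
Ranks of variable 2: 8, 3, 2, 6, 5, 1, 7, 4
d = r₁ − r₂: -7, -1, 5, 0, -1, 2, -2, 4
d²: 49, 1, 25, 0, 1, 4, 4, 16; Σd² = 100
ρ = 1 − 6·100/(8·63) = 1 − 600/504 = -0.190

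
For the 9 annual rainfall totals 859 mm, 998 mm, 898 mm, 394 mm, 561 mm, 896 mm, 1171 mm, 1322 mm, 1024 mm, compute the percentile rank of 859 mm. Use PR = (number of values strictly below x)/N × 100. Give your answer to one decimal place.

N = 9.
Strictly below 859: 2. Equal to 859: 1.
PR = 2/9 × 100 = 22.2

22.2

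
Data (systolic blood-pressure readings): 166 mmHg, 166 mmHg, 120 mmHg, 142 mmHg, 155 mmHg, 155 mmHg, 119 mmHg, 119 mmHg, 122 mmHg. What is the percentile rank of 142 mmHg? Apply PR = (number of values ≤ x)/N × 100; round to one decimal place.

N = 9.
Strictly below 142: 4. Equal to 142: 1.
PR = 5/9 × 100 = 55.6

55.6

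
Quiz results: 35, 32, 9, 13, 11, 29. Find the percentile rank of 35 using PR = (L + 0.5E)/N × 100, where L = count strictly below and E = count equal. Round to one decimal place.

N = 6.
Strictly below 35: 5. Equal to 35: 1.
PR = (5 + 0.5·1)/6 × 100 = 91.7

91.7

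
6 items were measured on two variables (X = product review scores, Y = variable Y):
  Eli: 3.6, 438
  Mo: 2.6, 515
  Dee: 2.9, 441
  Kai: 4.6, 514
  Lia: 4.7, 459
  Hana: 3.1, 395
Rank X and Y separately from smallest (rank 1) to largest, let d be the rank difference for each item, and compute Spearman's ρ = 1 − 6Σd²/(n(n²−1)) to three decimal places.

-0.086

Ranks of variable 1: 4, 1, 2, 5, 6, 3
Ranks of variable 2: 2, 6, 3, 5, 4, 1
d = r₁ − r₂: 2, -5, -1, 0, 2, 2
d²: 4, 25, 1, 0, 4, 4; Σd² = 38
ρ = 1 − 6·38/(6·35) = 1 − 228/210 = -0.086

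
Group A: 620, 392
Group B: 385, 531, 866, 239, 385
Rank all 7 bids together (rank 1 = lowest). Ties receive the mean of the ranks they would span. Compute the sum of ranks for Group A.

10

Sorted (ascending): 239, 385, 385, 392, 531, 620, 866
The 2 values of 385 occupy positions 2–3 → average rank (2+3)/2 = 2.5.
Group A values → pooled ranks: 620→6, 392→4
Rank sum = 6 + 4 = 10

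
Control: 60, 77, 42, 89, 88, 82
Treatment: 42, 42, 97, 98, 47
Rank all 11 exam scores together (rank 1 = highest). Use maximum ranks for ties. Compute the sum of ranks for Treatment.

33

Sorted (descending): 98, 97, 89, 88, 82, 77, 60, 47, 42, 42, 42
The 3 values of 42 occupy positions 9–11 → each gets rank 11.
Treatment values → pooled ranks: 42→11, 42→11, 97→2, 98→1, 47→8
Rank sum = 11 + 11 + 2 + 1 + 8 = 33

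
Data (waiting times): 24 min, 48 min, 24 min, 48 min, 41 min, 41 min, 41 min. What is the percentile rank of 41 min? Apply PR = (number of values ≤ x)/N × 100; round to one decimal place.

71.4

N = 7.
Strictly below 41: 2. Equal to 41: 3.
PR = 5/7 × 100 = 71.4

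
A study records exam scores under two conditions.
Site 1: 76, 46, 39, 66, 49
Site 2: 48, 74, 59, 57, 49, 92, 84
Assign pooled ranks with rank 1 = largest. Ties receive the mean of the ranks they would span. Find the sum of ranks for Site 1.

Sorted (descending): 92, 84, 76, 74, 66, 59, 57, 49, 49, 48, 46, 39
The 2 values of 49 occupy positions 8–9 → average rank (8+9)/2 = 8.5.
Site 1 values → pooled ranks: 76→3, 46→11, 39→12, 66→5, 49→8.5
Rank sum = 3 + 11 + 12 + 5 + 8.5 = 39.5

39.5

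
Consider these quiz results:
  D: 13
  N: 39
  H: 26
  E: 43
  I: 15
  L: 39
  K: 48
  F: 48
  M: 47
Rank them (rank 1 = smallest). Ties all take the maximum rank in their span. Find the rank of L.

Sorted (ascending): 13, 15, 26, 39, 39, 43, 47, 48, 48
The 2 values of 39 occupy positions 4–5 → each gets rank 5.
The 2 values of 48 occupy positions 8–9 → each gets rank 9.
L has value 39 → rank 5.

5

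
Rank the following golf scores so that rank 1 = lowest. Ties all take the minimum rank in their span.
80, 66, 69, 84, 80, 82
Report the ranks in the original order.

Sorted (ascending): 66, 69, 80, 80, 82, 84
The 2 values of 80 occupy positions 3–4 → each gets rank 3.

3, 1, 2, 6, 3, 5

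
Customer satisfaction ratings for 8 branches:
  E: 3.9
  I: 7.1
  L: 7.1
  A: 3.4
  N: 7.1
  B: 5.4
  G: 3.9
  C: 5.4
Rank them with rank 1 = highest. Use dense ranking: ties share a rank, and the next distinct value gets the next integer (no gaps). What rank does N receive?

Sorted (descending): 7.1, 7.1, 7.1, 5.4, 5.4, 3.9, 3.9, 3.4
The 3 values of 7.1 share dense rank 1.
The 2 values of 5.4 share dense rank 2.
The 2 values of 3.9 share dense rank 3.
Remaining distinct values take the next consecutive integers.
N has value 7.1 → rank 1.

1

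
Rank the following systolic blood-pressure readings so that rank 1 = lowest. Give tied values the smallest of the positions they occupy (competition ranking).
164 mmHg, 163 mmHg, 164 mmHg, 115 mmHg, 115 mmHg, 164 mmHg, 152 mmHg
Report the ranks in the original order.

Sorted (ascending): 115, 115, 152, 163, 164, 164, 164
The 2 values of 115 occupy positions 1–2 → each gets rank 1.
The 3 values of 164 occupy positions 5–7 → each gets rank 5.

5, 4, 5, 1, 1, 5, 3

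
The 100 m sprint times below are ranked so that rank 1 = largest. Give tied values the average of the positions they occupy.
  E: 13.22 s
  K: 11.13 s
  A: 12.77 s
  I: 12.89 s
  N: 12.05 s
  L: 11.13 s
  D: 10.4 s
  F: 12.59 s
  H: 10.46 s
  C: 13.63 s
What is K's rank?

Sorted (descending): 13.63, 13.22, 12.89, 12.77, 12.59, 12.05, 11.13, 11.13, 10.46, 10.4
The 2 values of 11.13 occupy positions 7–8 → average rank (7+8)/2 = 7.5.
K has value 11.13 s → rank 7.5.

7.5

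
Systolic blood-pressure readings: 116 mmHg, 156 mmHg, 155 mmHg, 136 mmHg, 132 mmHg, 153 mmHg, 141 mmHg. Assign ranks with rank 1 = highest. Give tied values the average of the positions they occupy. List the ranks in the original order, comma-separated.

7, 1, 2, 5, 6, 3, 4

Sorted (descending): 156, 155, 153, 141, 136, 132, 116
No ties — each value takes its position as its rank.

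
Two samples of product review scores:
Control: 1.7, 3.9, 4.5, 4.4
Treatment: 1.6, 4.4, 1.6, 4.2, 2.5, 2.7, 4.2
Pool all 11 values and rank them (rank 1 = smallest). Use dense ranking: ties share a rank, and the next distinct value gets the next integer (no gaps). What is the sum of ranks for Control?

22

Sorted (ascending): 1.6, 1.6, 1.7, 2.5, 2.7, 3.9, 4.2, 4.2, 4.4, 4.4, 4.5
The 2 values of 1.6 share dense rank 1.
The 2 values of 4.2 share dense rank 6.
The 2 values of 4.4 share dense rank 7.
Remaining distinct values take the next consecutive integers.
Control values → pooled ranks: 1.7→2, 3.9→5, 4.5→8, 4.4→7
Rank sum = 2 + 5 + 8 + 7 = 22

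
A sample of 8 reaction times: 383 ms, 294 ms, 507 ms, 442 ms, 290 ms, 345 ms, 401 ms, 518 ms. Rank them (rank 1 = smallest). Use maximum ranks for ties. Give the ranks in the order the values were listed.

Sorted (ascending): 290, 294, 345, 383, 401, 442, 507, 518
No ties — each value takes its position as its rank.

4, 2, 7, 6, 1, 3, 5, 8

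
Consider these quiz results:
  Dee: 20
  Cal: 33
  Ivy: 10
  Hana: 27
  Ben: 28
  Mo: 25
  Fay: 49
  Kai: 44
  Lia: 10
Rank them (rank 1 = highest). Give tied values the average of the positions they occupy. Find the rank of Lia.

Sorted (descending): 49, 44, 33, 28, 27, 25, 20, 10, 10
The 2 values of 10 occupy positions 8–9 → average rank (8+9)/2 = 8.5.
Lia has value 10 → rank 8.5.

8.5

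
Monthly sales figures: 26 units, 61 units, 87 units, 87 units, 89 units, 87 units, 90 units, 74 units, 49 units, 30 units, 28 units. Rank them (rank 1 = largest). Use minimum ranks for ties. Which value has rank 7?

61

Sorted (descending): 90, 89, 87, 87, 87, 74, 61, 49, 30, 28, 26
The 3 values of 87 occupy positions 3–5 → each gets rank 3.
Rank 7 → value 61.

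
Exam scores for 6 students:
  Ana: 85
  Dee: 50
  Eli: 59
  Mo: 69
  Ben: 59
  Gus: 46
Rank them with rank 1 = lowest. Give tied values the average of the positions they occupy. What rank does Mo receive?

Sorted (ascending): 46, 50, 59, 59, 69, 85
The 2 values of 59 occupy positions 3–4 → average rank (3+4)/2 = 3.5.
Mo has value 69 → rank 5.

5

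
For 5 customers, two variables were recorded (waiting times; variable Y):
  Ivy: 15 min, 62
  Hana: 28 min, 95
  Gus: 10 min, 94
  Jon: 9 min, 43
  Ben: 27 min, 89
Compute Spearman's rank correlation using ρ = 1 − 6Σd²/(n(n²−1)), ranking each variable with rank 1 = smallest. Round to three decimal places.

Ranks of variable 1: 3, 5, 2, 1, 4
Ranks of variable 2: 2, 5, 4, 1, 3
d = r₁ − r₂: 1, 0, -2, 0, 1
d²: 1, 0, 4, 0, 1; Σd² = 6
ρ = 1 − 6·6/(5·24) = 1 − 36/120 = 0.700

0.700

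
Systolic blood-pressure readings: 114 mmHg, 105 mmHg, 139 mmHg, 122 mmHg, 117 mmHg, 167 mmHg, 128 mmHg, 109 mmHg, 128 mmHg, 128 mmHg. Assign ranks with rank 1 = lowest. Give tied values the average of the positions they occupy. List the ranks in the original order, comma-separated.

3, 1, 9, 5, 4, 10, 7, 2, 7, 7

Sorted (ascending): 105, 109, 114, 117, 122, 128, 128, 128, 139, 167
The 3 values of 128 occupy positions 6–8 → average rank 7.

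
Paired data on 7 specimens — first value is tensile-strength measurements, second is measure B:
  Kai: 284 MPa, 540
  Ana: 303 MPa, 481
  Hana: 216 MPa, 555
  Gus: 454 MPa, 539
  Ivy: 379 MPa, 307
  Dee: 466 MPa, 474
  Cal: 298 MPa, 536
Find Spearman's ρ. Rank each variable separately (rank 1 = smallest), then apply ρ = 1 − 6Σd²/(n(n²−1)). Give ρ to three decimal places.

-0.714

Ranks of variable 1: 2, 4, 1, 6, 5, 7, 3
Ranks of variable 2: 6, 3, 7, 5, 1, 2, 4
d = r₁ − r₂: -4, 1, -6, 1, 4, 5, -1
d²: 16, 1, 36, 1, 16, 25, 1; Σd² = 96
ρ = 1 − 6·96/(7·48) = 1 − 576/336 = -0.714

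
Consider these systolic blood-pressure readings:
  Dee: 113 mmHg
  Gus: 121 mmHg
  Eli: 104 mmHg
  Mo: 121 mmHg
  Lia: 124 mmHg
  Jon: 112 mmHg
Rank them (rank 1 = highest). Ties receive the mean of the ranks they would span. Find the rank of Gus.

2.5

Sorted (descending): 124, 121, 121, 113, 112, 104
The 2 values of 121 occupy positions 2–3 → average rank (2+3)/2 = 2.5.
Gus has value 121 mmHg → rank 2.5.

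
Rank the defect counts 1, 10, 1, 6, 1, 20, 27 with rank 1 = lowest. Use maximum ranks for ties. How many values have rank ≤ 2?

0

Sorted (ascending): 1, 1, 1, 6, 10, 20, 27
The 3 values of 1 occupy positions 1–3 → each gets rank 3.
Ranks ≤ 2: {} → 0 values.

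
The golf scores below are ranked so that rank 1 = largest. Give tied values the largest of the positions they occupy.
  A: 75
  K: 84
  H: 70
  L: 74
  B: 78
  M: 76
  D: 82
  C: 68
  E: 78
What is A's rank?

Sorted (descending): 84, 82, 78, 78, 76, 75, 74, 70, 68
The 2 values of 78 occupy positions 3–4 → each gets rank 4.
A has value 75 → rank 6.

6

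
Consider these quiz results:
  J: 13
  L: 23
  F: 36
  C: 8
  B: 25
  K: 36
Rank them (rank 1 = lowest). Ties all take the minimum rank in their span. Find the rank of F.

5

Sorted (ascending): 8, 13, 23, 25, 36, 36
The 2 values of 36 occupy positions 5–6 → each gets rank 5.
F has value 36 → rank 5.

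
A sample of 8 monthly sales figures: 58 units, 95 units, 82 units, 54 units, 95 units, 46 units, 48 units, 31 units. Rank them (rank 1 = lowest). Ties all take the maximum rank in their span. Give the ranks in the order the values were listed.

Sorted (ascending): 31, 46, 48, 54, 58, 82, 95, 95
The 2 values of 95 occupy positions 7–8 → each gets rank 8.

5, 8, 6, 4, 8, 2, 3, 1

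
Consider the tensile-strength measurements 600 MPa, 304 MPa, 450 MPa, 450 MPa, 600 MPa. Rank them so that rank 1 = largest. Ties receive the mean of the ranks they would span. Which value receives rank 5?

Sorted (descending): 600, 600, 450, 450, 304
The 2 values of 600 occupy positions 1–2 → average rank (1+2)/2 = 1.5.
The 2 values of 450 occupy positions 3–4 → average rank (3+4)/2 = 3.5.
Rank 5 → value 304.

304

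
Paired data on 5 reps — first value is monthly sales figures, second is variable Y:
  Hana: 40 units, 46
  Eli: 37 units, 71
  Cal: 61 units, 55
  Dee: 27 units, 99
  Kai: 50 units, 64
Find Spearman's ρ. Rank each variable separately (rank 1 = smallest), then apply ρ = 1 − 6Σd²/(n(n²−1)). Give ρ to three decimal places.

-0.700

Ranks of variable 1: 3, 2, 5, 1, 4
Ranks of variable 2: 1, 4, 2, 5, 3
d = r₁ − r₂: 2, -2, 3, -4, 1
d²: 4, 4, 9, 16, 1; Σd² = 34
ρ = 1 − 6·34/(5·24) = 1 − 204/120 = -0.700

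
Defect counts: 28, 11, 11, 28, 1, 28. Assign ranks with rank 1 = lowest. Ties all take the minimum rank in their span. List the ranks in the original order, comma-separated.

4, 2, 2, 4, 1, 4

Sorted (ascending): 1, 11, 11, 28, 28, 28
The 2 values of 11 occupy positions 2–3 → each gets rank 2.
The 3 values of 28 occupy positions 4–6 → each gets rank 4.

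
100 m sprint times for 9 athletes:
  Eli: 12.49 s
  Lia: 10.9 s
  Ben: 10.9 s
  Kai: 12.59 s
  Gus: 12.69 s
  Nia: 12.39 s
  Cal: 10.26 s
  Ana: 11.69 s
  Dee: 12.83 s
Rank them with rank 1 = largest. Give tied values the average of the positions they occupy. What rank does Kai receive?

Sorted (descending): 12.83, 12.69, 12.59, 12.49, 12.39, 11.69, 10.9, 10.9, 10.26
The 2 values of 10.9 occupy positions 7–8 → average rank (7+8)/2 = 7.5.
Kai has value 12.59 s → rank 3.

3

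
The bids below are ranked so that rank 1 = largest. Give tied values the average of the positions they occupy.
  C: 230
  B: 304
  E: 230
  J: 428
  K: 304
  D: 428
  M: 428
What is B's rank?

Sorted (descending): 428, 428, 428, 304, 304, 230, 230
The 3 values of 428 occupy positions 1–3 → average rank 2.
The 2 values of 304 occupy positions 4–5 → average rank (4+5)/2 = 4.5.
The 2 values of 230 occupy positions 6–7 → average rank (6+7)/2 = 6.5.
B has value 304 → rank 4.5.

4.5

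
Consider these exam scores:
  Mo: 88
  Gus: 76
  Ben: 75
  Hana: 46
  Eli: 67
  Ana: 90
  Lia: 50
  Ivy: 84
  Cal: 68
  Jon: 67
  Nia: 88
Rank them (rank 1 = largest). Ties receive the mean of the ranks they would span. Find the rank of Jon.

Sorted (descending): 90, 88, 88, 84, 76, 75, 68, 67, 67, 50, 46
The 2 values of 88 occupy positions 2–3 → average rank (2+3)/2 = 2.5.
The 2 values of 67 occupy positions 8–9 → average rank (8+9)/2 = 8.5.
Jon has value 67 → rank 8.5.

8.5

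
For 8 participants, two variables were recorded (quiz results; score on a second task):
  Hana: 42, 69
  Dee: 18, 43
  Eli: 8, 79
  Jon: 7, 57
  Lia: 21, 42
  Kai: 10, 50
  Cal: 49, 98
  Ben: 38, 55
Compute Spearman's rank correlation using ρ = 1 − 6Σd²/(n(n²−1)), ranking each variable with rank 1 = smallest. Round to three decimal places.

Ranks of variable 1: 7, 4, 2, 1, 5, 3, 8, 6
Ranks of variable 2: 6, 2, 7, 5, 1, 3, 8, 4
d = r₁ − r₂: 1, 2, -5, -4, 4, 0, 0, 2
d²: 1, 4, 25, 16, 16, 0, 0, 4; Σd² = 66
ρ = 1 − 6·66/(8·63) = 1 − 396/504 = 0.214

0.214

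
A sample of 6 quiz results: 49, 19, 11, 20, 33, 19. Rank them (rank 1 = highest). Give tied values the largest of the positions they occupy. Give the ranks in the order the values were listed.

Sorted (descending): 49, 33, 20, 19, 19, 11
The 2 values of 19 occupy positions 4–5 → each gets rank 5.

1, 5, 6, 3, 2, 5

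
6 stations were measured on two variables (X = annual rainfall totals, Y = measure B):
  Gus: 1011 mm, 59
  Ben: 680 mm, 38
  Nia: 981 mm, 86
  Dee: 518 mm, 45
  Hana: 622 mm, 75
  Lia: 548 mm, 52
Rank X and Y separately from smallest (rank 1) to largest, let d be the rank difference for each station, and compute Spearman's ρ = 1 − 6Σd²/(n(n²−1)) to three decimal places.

0.429

Ranks of variable 1: 6, 4, 5, 1, 3, 2
Ranks of variable 2: 4, 1, 6, 2, 5, 3
d = r₁ − r₂: 2, 3, -1, -1, -2, -1
d²: 4, 9, 1, 1, 4, 1; Σd² = 20
ρ = 1 − 6·20/(6·35) = 1 − 120/210 = 0.429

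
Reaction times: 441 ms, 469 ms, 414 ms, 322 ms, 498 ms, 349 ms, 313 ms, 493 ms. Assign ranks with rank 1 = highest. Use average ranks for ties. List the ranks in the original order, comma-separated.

4, 3, 5, 7, 1, 6, 8, 2

Sorted (descending): 498, 493, 469, 441, 414, 349, 322, 313
No ties — each value takes its position as its rank.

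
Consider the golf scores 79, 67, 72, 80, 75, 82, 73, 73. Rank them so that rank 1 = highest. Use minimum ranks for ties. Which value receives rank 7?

72

Sorted (descending): 82, 80, 79, 75, 73, 73, 72, 67
The 2 values of 73 occupy positions 5–6 → each gets rank 5.
Rank 7 → value 72.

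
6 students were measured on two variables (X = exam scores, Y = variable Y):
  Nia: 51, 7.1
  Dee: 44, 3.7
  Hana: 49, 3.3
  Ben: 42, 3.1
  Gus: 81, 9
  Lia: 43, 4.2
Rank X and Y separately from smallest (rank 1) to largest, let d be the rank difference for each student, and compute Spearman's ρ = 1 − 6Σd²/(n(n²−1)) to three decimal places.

Ranks of variable 1: 5, 3, 4, 1, 6, 2
Ranks of variable 2: 5, 3, 2, 1, 6, 4
d = r₁ − r₂: 0, 0, 2, 0, 0, -2
d²: 0, 0, 4, 0, 0, 4; Σd² = 8
ρ = 1 − 6·8/(6·35) = 1 − 48/210 = 0.771

0.771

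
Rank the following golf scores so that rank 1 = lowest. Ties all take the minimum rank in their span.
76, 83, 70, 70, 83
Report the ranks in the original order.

3, 4, 1, 1, 4

Sorted (ascending): 70, 70, 76, 83, 83
The 2 values of 70 occupy positions 1–2 → each gets rank 1.
The 2 values of 83 occupy positions 4–5 → each gets rank 4.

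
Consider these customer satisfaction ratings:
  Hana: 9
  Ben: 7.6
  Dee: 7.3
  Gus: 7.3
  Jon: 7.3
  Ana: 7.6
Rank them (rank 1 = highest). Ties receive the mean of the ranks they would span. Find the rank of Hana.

Sorted (descending): 9, 7.6, 7.6, 7.3, 7.3, 7.3
The 2 values of 7.6 occupy positions 2–3 → average rank (2+3)/2 = 2.5.
The 3 values of 7.3 occupy positions 4–6 → average rank 5.
Hana has value 9 → rank 1.

1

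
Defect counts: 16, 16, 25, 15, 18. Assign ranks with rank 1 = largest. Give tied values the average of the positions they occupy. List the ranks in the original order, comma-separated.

3.5, 3.5, 1, 5, 2

Sorted (descending): 25, 18, 16, 16, 15
The 2 values of 16 occupy positions 3–4 → average rank (3+4)/2 = 3.5.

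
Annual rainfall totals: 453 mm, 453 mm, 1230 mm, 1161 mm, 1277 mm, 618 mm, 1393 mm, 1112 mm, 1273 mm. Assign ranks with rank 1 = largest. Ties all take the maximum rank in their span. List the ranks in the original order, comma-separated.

9, 9, 4, 5, 2, 7, 1, 6, 3

Sorted (descending): 1393, 1277, 1273, 1230, 1161, 1112, 618, 453, 453
The 2 values of 453 occupy positions 8–9 → each gets rank 9.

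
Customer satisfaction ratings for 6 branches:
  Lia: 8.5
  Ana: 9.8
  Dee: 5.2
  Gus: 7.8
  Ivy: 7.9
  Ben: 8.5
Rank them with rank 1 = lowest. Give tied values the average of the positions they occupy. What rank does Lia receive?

4.5

Sorted (ascending): 5.2, 7.8, 7.9, 8.5, 8.5, 9.8
The 2 values of 8.5 occupy positions 4–5 → average rank (4+5)/2 = 4.5.
Lia has value 8.5 → rank 4.5.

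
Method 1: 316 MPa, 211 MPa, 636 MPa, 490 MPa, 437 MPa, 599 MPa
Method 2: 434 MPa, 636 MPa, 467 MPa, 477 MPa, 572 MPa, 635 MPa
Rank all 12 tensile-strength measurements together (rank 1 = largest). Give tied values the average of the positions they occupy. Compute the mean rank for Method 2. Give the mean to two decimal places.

5.75

Sorted (descending): 636, 636, 635, 599, 572, 490, 477, 467, 437, 434, 316, 211
The 2 values of 636 occupy positions 1–2 → average rank (1+2)/2 = 1.5.
Method 2 values → pooled ranks: 434→10, 636→1.5, 467→8, 477→7, 572→5, 635→3
Mean rank = (10 + 1.5 + 8 + 7 + 5 + 3) / 6 = 5.75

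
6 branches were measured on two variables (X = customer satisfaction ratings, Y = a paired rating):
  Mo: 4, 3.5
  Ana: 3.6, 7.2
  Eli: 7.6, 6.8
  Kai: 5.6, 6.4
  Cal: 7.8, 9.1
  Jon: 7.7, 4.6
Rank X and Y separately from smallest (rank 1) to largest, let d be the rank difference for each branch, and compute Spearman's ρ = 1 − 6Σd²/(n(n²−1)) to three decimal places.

0.257

Ranks of variable 1: 2, 1, 4, 3, 6, 5
Ranks of variable 2: 1, 5, 4, 3, 6, 2
d = r₁ − r₂: 1, -4, 0, 0, 0, 3
d²: 1, 16, 0, 0, 0, 9; Σd² = 26
ρ = 1 − 6·26/(6·35) = 1 − 156/210 = 0.257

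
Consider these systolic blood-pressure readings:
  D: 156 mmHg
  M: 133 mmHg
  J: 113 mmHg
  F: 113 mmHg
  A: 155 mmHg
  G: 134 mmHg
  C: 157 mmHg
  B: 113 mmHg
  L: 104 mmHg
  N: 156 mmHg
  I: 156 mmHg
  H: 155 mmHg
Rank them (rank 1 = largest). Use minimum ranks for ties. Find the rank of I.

Sorted (descending): 157, 156, 156, 156, 155, 155, 134, 133, 113, 113, 113, 104
The 3 values of 156 occupy positions 2–4 → each gets rank 2.
The 2 values of 155 occupy positions 5–6 → each gets rank 5.
The 3 values of 113 occupy positions 9–11 → each gets rank 9.
I has value 156 mmHg → rank 2.

2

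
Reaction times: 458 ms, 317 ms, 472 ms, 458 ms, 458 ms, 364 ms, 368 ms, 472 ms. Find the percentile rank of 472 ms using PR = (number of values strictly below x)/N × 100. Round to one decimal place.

75.0

N = 8.
Strictly below 472: 6. Equal to 472: 2.
PR = 6/8 × 100 = 75.0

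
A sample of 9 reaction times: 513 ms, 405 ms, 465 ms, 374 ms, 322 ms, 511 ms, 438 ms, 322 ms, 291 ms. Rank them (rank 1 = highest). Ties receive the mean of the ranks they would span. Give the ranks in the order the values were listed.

1, 5, 3, 6, 7.5, 2, 4, 7.5, 9

Sorted (descending): 513, 511, 465, 438, 405, 374, 322, 322, 291
The 2 values of 322 occupy positions 7–8 → average rank (7+8)/2 = 7.5.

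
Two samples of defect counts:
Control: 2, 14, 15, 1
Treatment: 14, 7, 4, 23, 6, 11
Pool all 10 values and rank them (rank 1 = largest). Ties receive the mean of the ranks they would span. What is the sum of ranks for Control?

Sorted (descending): 23, 15, 14, 14, 11, 7, 6, 4, 2, 1
The 2 values of 14 occupy positions 3–4 → average rank (3+4)/2 = 3.5.
Control values → pooled ranks: 2→9, 14→3.5, 15→2, 1→10
Rank sum = 9 + 3.5 + 2 + 10 = 24.5

24.5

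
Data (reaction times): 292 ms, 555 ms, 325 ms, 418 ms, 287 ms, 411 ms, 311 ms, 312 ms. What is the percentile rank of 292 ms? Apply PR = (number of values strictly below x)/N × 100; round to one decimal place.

12.5

N = 8.
Strictly below 292: 1. Equal to 292: 1.
PR = 1/8 × 100 = 12.5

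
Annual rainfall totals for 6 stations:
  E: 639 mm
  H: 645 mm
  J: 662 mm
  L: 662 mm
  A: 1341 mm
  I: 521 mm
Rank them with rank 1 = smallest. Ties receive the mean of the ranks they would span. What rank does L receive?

4.5

Sorted (ascending): 521, 639, 645, 662, 662, 1341
The 2 values of 662 occupy positions 4–5 → average rank (4+5)/2 = 4.5.
L has value 662 mm → rank 4.5.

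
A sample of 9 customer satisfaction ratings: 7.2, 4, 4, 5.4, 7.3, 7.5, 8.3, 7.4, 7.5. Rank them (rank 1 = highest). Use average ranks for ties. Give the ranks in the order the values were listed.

Sorted (descending): 8.3, 7.5, 7.5, 7.4, 7.3, 7.2, 5.4, 4, 4
The 2 values of 7.5 occupy positions 2–3 → average rank (2+3)/2 = 2.5.
The 2 values of 4 occupy positions 8–9 → average rank (8+9)/2 = 8.5.

6, 8.5, 8.5, 7, 5, 2.5, 1, 4, 2.5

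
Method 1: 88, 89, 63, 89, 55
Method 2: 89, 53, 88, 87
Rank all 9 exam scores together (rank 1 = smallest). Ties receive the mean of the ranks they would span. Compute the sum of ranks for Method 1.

Sorted (ascending): 53, 55, 63, 87, 88, 88, 89, 89, 89
The 2 values of 88 occupy positions 5–6 → average rank (5+6)/2 = 5.5.
The 3 values of 89 occupy positions 7–9 → average rank 8.
Method 1 values → pooled ranks: 88→5.5, 89→8, 63→3, 89→8, 55→2
Rank sum = 5.5 + 8 + 3 + 8 + 2 = 26.5

26.5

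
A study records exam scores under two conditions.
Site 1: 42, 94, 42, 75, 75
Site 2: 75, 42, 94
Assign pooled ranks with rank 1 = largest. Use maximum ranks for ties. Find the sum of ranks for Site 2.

15

Sorted (descending): 94, 94, 75, 75, 75, 42, 42, 42
The 2 values of 94 occupy positions 1–2 → each gets rank 2.
The 3 values of 75 occupy positions 3–5 → each gets rank 5.
The 3 values of 42 occupy positions 6–8 → each gets rank 8.
Site 2 values → pooled ranks: 75→5, 42→8, 94→2
Rank sum = 5 + 8 + 2 = 15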